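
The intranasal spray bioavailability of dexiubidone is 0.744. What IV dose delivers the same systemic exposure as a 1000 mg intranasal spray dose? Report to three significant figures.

Systemic exposure from an extravascular dose = F × D_ev, so the equivalent IV dose is F × D_ev.
D_iv = F × D_ev = 0.744 × 1000 = 744 mg

D_iv = 744 mg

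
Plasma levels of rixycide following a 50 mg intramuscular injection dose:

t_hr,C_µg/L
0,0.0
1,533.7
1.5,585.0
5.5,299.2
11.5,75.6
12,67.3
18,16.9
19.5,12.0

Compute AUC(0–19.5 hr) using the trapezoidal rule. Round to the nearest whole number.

AUC = 3749 µg/L·hr

Trapezoidal AUC_0→19.5:
  [0→1]: (0.0+533.7)/2 × 1 = 266.85
  [1→1.5]: (533.7+585.0)/2 × 0.5 = 279.675
  [1.5→5.5]: (585.0+299.2)/2 × 4 = 1768.4
  [5.5→11.5]: (299.2+75.6)/2 × 6 = 1124.4
  [11.5→12]: (75.6+67.3)/2 × 0.5 = 35.725
  [12→18]: (67.3+16.9)/2 × 6 = 252.6
  [18→19.5]: (16.9+12.0)/2 × 1.5 = 21.675
  Sum = 3749.325 µg/L·hr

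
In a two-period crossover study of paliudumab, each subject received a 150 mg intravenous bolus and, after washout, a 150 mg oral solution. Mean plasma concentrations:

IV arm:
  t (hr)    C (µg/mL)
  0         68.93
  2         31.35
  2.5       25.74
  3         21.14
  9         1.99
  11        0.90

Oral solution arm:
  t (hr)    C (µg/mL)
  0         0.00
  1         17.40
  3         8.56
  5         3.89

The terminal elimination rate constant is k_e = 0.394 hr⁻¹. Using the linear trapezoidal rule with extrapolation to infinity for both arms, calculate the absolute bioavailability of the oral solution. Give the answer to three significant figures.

F = 0.284

Trapezoidal AUC_0→11 (IV):
  [0→2]: (68.93+31.35)/2 × 2 = 100.28
  [2→2.5]: (31.35+25.74)/2 × 0.5 = 14.2725
  [2.5→3]: (25.74+21.14)/2 × 0.5 = 11.72
  [3→9]: (21.14+1.99)/2 × 6 = 69.39
  [9→11]: (1.99+0.90)/2 × 2 = 2.89
  Sum = 198.5525 µg/mL·hr
IV tail: 0.90/0.394 = 2.284; AUC_iv,0→∞ = 198.5525 + 2.284 = 200.8365 µg/mL·hr
Trapezoidal AUC_0→5 (oral solution):
  [0→1]: (0.00+17.40)/2 × 1 = 8.7
  [1→3]: (17.40+8.56)/2 × 2 = 25.96
  [3→5]: (8.56+3.89)/2 × 2 = 12.45
  Sum = 47.11 µg/mL·hr
oral solution tail: 3.89/0.394 = 9.873; AUC_ev,0→∞ = 47.11 + 9.873 = 56.983 µg/mL·hr
F = (AUC_ev/D_ev)/(AUC_iv/D_iv) = (56.983/150)/(200.8365/150) = 0.379887/1.33891 = 0.2837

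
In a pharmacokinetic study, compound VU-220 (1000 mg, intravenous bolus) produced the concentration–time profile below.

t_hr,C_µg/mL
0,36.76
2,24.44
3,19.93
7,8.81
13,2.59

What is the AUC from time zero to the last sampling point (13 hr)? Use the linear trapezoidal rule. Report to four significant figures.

Trapezoidal AUC_0→13:
  [0→2]: (36.76+24.44)/2 × 2 = 61.2
  [2→3]: (24.44+19.93)/2 × 1 = 22.185
  [3→7]: (19.93+8.81)/2 × 4 = 57.48
  [7→13]: (8.81+2.59)/2 × 6 = 34.2
  Sum = 175.065 µg/mL·hr

AUC = 175.1 µg/mL·hr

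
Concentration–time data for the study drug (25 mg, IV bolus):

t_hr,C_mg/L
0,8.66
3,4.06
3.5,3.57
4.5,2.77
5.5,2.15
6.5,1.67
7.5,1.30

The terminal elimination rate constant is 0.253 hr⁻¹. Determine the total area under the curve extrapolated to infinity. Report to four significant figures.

Trapezoidal AUC_0→7.5:
  [0→3]: (8.66+4.06)/2 × 3 = 19.08
  [3→3.5]: (4.06+3.57)/2 × 0.5 = 1.9075
  [3.5→4.5]: (3.57+2.77)/2 × 1 = 3.17
  [4.5→5.5]: (2.77+2.15)/2 × 1 = 2.46
  [5.5→6.5]: (2.15+1.67)/2 × 1 = 1.91
  [6.5→7.5]: (1.67+1.30)/2 × 1 = 1.485
  Sum = 30.0125 mg/L·hr
Extrapolated tail: C_last / k_e = 1.30 / 0.253 = 5.138
AUC_0→∞ = 30.0125 + 5.138 = 35.1505 mg/L·hr

AUC = 35.15 mg/L·hr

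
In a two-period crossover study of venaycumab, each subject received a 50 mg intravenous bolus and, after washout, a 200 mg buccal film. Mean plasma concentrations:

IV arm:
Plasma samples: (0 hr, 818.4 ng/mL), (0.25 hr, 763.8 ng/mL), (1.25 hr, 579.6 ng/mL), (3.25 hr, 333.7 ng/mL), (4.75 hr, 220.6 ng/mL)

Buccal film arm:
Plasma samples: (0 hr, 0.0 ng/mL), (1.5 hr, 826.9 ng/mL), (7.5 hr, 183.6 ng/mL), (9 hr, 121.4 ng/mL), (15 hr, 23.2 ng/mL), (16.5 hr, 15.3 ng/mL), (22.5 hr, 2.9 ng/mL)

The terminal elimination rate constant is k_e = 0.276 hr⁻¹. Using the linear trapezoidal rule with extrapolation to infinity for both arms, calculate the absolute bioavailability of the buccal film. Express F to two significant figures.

Trapezoidal AUC_0→4.75 (IV):
  [0→0.25]: (818.4+763.8)/2 × 0.25 = 197.775
  [0.25→1.25]: (763.8+579.6)/2 × 1 = 671.7
  [1.25→3.25]: (579.6+333.7)/2 × 2 = 913.3
  [3.25→4.75]: (333.7+220.6)/2 × 1.5 = 415.725
  Sum = 2198.5 ng/mL·hr
IV tail: 220.6/0.276 = 799.275; AUC_iv,0→∞ = 2198.5 + 799.275 = 2997.775 ng/mL·hr
Trapezoidal AUC_0→22.5 (buccal film):
  [0→1.5]: (0.0+826.9)/2 × 1.5 = 620.175
  [1.5→7.5]: (826.9+183.6)/2 × 6 = 3031.5
  [7.5→9]: (183.6+121.4)/2 × 1.5 = 228.75
  [9→15]: (121.4+23.2)/2 × 6 = 433.8
  [15→16.5]: (23.2+15.3)/2 × 1.5 = 28.875
  [16.5→22.5]: (15.3+2.9)/2 × 6 = 54.6
  Sum = 4397.7 ng/mL·hr
buccal film tail: 2.9/0.276 = 10.507; AUC_ev,0→∞ = 4397.7 + 10.507 = 4408.207 ng/mL·hr
F = (AUC_ev/D_ev)/(AUC_iv/D_iv) = (4408.207/200)/(2997.775/50) = 22.041035/59.9555 = 0.3676

F = 0.37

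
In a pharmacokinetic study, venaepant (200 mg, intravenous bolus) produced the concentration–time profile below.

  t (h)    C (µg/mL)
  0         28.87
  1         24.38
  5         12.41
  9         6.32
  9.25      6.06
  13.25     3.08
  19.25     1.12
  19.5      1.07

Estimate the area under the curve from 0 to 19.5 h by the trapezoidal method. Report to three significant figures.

Trapezoidal AUC_0→19.5:
  [0→1]: (28.87+24.38)/2 × 1 = 26.625
  [1→5]: (24.38+12.41)/2 × 4 = 73.58
  [5→9]: (12.41+6.32)/2 × 4 = 37.46
  [9→9.25]: (6.32+6.06)/2 × 0.25 = 1.5475
  [9.25→13.25]: (6.06+3.08)/2 × 4 = 18.28
  [13.25→19.25]: (3.08+1.12)/2 × 6 = 12.6
  [19.25→19.5]: (1.12+1.07)/2 × 0.25 = 0.27375
  Sum = 170.36625 µg/mL·h

AUC = 170 µg/mL·h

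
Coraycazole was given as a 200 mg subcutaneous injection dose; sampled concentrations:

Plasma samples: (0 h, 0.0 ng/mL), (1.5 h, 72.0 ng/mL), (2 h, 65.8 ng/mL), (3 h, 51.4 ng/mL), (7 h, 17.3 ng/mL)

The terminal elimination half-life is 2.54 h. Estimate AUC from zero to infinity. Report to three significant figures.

AUC = 348 ng/mL·h

Trapezoidal AUC_0→7:
  [0→1.5]: (0.0+72.0)/2 × 1.5 = 54.0
  [1.5→2]: (72.0+65.8)/2 × 0.5 = 34.45
  [2→3]: (65.8+51.4)/2 × 1 = 58.6
  [3→7]: (51.4+17.3)/2 × 4 = 137.4
  Sum = 284.45 ng/mL·h
k_e = ln2 / t½ = 0.693147 / 2.54 = 0.2729 h^-1
Extrapolated tail: C_last / k_e = 17.3 / 0.2729 = 63.393
AUC_0→∞ = 284.45 + 63.393 = 347.843 ng/mL·h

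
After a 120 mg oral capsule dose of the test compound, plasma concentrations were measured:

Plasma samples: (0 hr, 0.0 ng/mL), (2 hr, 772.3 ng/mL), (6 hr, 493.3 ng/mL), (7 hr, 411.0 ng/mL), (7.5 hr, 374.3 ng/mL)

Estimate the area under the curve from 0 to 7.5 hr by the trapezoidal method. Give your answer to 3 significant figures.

Trapezoidal AUC_0→7.5:
  [0→2]: (0.0+772.3)/2 × 2 = 772.3
  [2→6]: (772.3+493.3)/2 × 4 = 2531.2
  [6→7]: (493.3+411.0)/2 × 1 = 452.15
  [7→7.5]: (411.0+374.3)/2 × 0.5 = 196.325
  Sum = 3951.975 ng/mL·hr

AUC = 3950 ng/mL·hr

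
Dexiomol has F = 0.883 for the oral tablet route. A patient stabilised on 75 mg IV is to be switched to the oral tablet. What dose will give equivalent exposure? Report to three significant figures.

D_oral = 84.9 mg

For equal systemic exposure: F × D_ev = D_iv
D_ev = D_iv / F = 75 / 0.883 = 84.9377 mg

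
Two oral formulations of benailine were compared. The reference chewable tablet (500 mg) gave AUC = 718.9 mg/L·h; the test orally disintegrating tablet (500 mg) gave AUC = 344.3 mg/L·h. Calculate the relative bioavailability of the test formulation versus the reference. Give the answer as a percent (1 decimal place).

F_rel = 47.9%

F_rel = (AUC_test/D_test) / (AUC_ref/D_ref)
      = (344.3/500) / (718.9/500)
      = 0.6886 / 1.4378 = 0.4789 = 47.89%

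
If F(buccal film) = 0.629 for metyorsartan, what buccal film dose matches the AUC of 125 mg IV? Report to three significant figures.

D_buccal = 199 mg

For equal systemic exposure: F × D_ev = D_iv
D_ev = D_iv / F = 125 / 0.629 = 198.728 mg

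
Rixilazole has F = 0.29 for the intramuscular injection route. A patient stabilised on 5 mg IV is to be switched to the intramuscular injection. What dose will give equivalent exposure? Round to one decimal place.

For equal systemic exposure: F × D_ev = D_iv
D_ev = D_iv / F = 5 / 0.29 = 17.2414 mg

D_intramuscular = 17.2 mg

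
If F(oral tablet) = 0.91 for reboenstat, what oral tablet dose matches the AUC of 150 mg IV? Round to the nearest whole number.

D_oral = 165 mg

For equal systemic exposure: F × D_ev = D_iv
D_ev = D_iv / F = 150 / 0.91 = 164.835 mg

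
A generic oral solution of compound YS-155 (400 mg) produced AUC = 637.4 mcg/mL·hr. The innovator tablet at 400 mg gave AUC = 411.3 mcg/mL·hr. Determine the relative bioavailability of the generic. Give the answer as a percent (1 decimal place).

F_rel = 155.0%

F_rel = (AUC_test/D_test) / (AUC_ref/D_ref)
      = (637.4/400) / (411.3/400)
      = 1.5935 / 1.02825 = 1.5497 = 154.97%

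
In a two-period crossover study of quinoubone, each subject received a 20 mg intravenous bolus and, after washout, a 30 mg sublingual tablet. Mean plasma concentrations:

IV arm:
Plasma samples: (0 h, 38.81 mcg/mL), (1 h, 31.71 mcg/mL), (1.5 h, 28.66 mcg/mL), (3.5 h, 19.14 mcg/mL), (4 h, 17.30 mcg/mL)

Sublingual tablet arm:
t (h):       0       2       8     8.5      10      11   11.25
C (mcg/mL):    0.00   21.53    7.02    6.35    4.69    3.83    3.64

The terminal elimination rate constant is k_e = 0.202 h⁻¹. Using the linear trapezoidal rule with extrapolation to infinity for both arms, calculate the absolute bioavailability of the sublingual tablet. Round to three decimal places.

Trapezoidal AUC_0→4 (IV):
  [0→1]: (38.81+31.71)/2 × 1 = 35.26
  [1→1.5]: (31.71+28.66)/2 × 0.5 = 15.0925
  [1.5→3.5]: (28.66+19.14)/2 × 2 = 47.8
  [3.5→4]: (19.14+17.30)/2 × 0.5 = 9.11
  Sum = 107.2625 mcg/mL·h
IV tail: 17.30/0.202 = 85.644; AUC_iv,0→∞ = 107.2625 + 85.644 = 192.9065 mcg/mL·h
Trapezoidal AUC_0→11.25 (sublingual tablet):
  [0→2]: (0.00+21.53)/2 × 2 = 21.53
  [2→8]: (21.53+7.02)/2 × 6 = 85.65
  [8→8.5]: (7.02+6.35)/2 × 0.5 = 3.3425
  [8.5→10]: (6.35+4.69)/2 × 1.5 = 8.28
  [10→11]: (4.69+3.83)/2 × 1 = 4.26
  [11→11.25]: (3.83+3.64)/2 × 0.25 = 0.93375
  Sum = 123.99625 mcg/mL·h
sublingual tablet tail: 3.64/0.202 = 18.020; AUC_ev,0→∞ = 123.99625 + 18.020 = 142.01625 mcg/mL·h
F = (AUC_ev/D_ev)/(AUC_iv/D_iv) = (142.01625/30)/(192.9065/20) = 4.733875/9.645325 = 0.4908

F = 0.491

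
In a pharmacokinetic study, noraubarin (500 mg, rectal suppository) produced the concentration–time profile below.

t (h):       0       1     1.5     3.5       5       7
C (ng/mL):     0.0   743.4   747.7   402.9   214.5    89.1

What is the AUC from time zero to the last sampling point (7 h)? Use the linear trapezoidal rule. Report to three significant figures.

Trapezoidal AUC_0→7:
  [0→1]: (0.0+743.4)/2 × 1 = 371.7
  [1→1.5]: (743.4+747.7)/2 × 0.5 = 372.775
  [1.5→3.5]: (747.7+402.9)/2 × 2 = 1150.6
  [3.5→5]: (402.9+214.5)/2 × 1.5 = 463.05
  [5→7]: (214.5+89.1)/2 × 2 = 303.6
  Sum = 2661.725 ng/mL·h

AUC = 2660 ng/mL·h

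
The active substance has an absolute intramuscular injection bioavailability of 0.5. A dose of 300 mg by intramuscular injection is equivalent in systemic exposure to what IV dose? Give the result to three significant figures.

D_iv = 150 mg

Systemic exposure from an extravascular dose = F × D_ev, so the equivalent IV dose is F × D_ev.
D_iv = F × D_ev = 0.5 × 300 = 150 mg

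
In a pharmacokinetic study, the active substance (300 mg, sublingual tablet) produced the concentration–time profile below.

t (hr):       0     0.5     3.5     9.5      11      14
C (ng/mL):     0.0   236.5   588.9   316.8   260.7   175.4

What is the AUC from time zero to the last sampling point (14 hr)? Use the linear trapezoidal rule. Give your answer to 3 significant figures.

Trapezoidal AUC_0→14:
  [0→0.5]: (0.0+236.5)/2 × 0.5 = 59.125
  [0.5→3.5]: (236.5+588.9)/2 × 3 = 1238.1
  [3.5→9.5]: (588.9+316.8)/2 × 6 = 2717.1
  [9.5→11]: (316.8+260.7)/2 × 1.5 = 433.125
  [11→14]: (260.7+175.4)/2 × 3 = 654.15
  Sum = 5101.6 ng/mL·hr

AUC = 5100 ng/mL·hr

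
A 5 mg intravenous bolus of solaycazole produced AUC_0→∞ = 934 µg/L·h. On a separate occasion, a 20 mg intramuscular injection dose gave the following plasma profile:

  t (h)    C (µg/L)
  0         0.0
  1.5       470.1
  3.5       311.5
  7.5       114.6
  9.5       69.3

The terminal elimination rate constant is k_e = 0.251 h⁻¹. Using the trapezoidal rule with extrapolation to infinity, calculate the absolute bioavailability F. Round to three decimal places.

F = 0.655

Trapezoidal AUC_0→9.5 (intramuscular injection):
  [0→1.5]: (0.0+470.1)/2 × 1.5 = 352.575
  [1.5→3.5]: (470.1+311.5)/2 × 2 = 781.6
  [3.5→7.5]: (311.5+114.6)/2 × 4 = 852.2
  [7.5→9.5]: (114.6+69.3)/2 × 2 = 183.9
  Sum = 2170.275 µg/L·h
Tail: C_last/k_e = 69.3/0.251 = 276.096
AUC_0→∞ (intramuscular injection) = 2170.275 + 276.096 = 2446.371 µg/L·h
F = (AUC_ev/D_ev)/(AUC_iv/D_iv) = (2446.371/20)/(934/5) = 122.31855/186.8 = 0.6548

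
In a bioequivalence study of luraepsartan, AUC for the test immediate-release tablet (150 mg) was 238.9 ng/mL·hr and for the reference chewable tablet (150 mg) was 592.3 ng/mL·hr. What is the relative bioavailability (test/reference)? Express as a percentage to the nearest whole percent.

F_rel = 40%

F_rel = (AUC_test/D_test) / (AUC_ref/D_ref)
      = (238.9/150) / (592.3/150)
      = 1.59267 / 3.94867 = 0.4033 = 40.33%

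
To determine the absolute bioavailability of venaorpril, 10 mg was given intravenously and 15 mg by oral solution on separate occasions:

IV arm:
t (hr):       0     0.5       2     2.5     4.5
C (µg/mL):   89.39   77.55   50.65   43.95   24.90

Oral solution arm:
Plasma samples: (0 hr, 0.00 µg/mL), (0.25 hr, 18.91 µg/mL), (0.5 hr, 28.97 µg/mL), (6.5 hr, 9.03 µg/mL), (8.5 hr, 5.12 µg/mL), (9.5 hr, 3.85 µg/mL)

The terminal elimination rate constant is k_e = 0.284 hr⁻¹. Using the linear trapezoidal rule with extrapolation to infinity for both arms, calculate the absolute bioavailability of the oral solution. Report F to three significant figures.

F = 0.324

Trapezoidal AUC_0→4.5 (IV):
  [0→0.5]: (89.39+77.55)/2 × 0.5 = 41.735
  [0.5→2]: (77.55+50.65)/2 × 1.5 = 96.15
  [2→2.5]: (50.65+43.95)/2 × 0.5 = 23.65
  [2.5→4.5]: (43.95+24.90)/2 × 2 = 68.85
  Sum = 230.385 µg/mL·hr
IV tail: 24.90/0.284 = 87.676; AUC_iv,0→∞ = 230.385 + 87.676 = 318.061 µg/mL·hr
Trapezoidal AUC_0→9.5 (oral solution):
  [0→0.25]: (0.00+18.91)/2 × 0.25 = 2.36375
  [0.25→0.5]: (18.91+28.97)/2 × 0.25 = 5.985
  [0.5→6.5]: (28.97+9.03)/2 × 6 = 114.0
  [6.5→8.5]: (9.03+5.12)/2 × 2 = 14.15
  [8.5→9.5]: (5.12+3.85)/2 × 1 = 4.485
  Sum = 140.98375 µg/mL·hr
oral solution tail: 3.85/0.284 = 13.556; AUC_ev,0→∞ = 140.98375 + 13.556 = 154.53975 µg/mL·hr
F = (AUC_ev/D_ev)/(AUC_iv/D_iv) = (154.53975/15)/(318.061/10) = 10.30265/31.8061 = 0.3239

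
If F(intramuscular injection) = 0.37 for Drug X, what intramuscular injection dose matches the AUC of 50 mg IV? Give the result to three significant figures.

For equal systemic exposure: F × D_ev = D_iv
D_ev = D_iv / F = 50 / 0.37 = 135.135 mg

D_intramuscular = 135 mg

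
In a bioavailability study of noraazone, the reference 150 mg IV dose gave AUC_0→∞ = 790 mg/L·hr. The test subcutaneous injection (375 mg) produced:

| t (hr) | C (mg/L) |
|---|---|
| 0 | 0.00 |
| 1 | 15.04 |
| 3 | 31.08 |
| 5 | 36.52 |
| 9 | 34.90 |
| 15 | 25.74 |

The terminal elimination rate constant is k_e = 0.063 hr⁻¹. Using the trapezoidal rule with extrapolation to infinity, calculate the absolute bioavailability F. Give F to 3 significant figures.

Trapezoidal AUC_0→15 (subcutaneous injection):
  [0→1]: (0.00+15.04)/2 × 1 = 7.52
  [1→3]: (15.04+31.08)/2 × 2 = 46.12
  [3→5]: (31.08+36.52)/2 × 2 = 67.6
  [5→9]: (36.52+34.90)/2 × 4 = 142.84
  [9→15]: (34.90+25.74)/2 × 6 = 181.92
  Sum = 446.0 mg/L·hr
Tail: C_last/k_e = 25.74/0.063 = 408.571
AUC_0→∞ (subcutaneous injection) = 446.0 + 408.571 = 854.571 mg/L·hr
F = (AUC_ev/D_ev)/(AUC_iv/D_iv) = (854.571/375)/(790/150) = 2.278856/5.26667 = 0.4327

F = 0.433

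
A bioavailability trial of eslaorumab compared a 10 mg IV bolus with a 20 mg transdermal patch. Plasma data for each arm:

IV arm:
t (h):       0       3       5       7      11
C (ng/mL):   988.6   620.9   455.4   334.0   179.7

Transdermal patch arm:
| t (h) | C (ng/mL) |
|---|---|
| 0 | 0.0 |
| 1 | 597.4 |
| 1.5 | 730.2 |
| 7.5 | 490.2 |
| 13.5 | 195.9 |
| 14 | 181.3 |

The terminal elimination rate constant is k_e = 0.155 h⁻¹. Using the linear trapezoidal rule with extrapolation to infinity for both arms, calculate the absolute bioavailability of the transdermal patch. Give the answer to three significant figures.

Trapezoidal AUC_0→11 (IV):
  [0→3]: (988.6+620.9)/2 × 3 = 2414.25
  [3→5]: (620.9+455.4)/2 × 2 = 1076.3
  [5→7]: (455.4+334.0)/2 × 2 = 789.4
  [7→11]: (334.0+179.7)/2 × 4 = 1027.4
  Sum = 5307.35 ng/mL·h
IV tail: 179.7/0.155 = 1159.355; AUC_iv,0→∞ = 5307.35 + 1159.355 = 6466.705 ng/mL·h
Trapezoidal AUC_0→14 (transdermal patch):
  [0→1]: (0.0+597.4)/2 × 1 = 298.7
  [1→1.5]: (597.4+730.2)/2 × 0.5 = 331.9
  [1.5→7.5]: (730.2+490.2)/2 × 6 = 3661.2
  [7.5→13.5]: (490.2+195.9)/2 × 6 = 2058.3
  [13.5→14]: (195.9+181.3)/2 × 0.5 = 94.3
  Sum = 6444.4 ng/mL·h
transdermal patch tail: 181.3/0.155 = 1169.677; AUC_ev,0→∞ = 6444.4 + 1169.677 = 7614.077 ng/mL·h
F = (AUC_ev/D_ev)/(AUC_iv/D_iv) = (7614.077/20)/(6466.705/10) = 380.70385/646.6705 = 0.5887

F = 0.589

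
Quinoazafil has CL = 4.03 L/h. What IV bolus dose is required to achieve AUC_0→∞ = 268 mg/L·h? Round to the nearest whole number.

Dose = 1080 mg

Dose_iv = CL × AUC_0→∞
     = 4.03 × 268 = 1080.04 mg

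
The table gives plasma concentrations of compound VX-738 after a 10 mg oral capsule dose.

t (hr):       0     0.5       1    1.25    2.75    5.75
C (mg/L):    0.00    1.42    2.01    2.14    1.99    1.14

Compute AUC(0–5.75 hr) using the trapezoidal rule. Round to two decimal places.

AUC = 9.52 mg/L·hr

Trapezoidal AUC_0→5.75:
  [0→0.5]: (0.00+1.42)/2 × 0.5 = 0.355
  [0.5→1]: (1.42+2.01)/2 × 0.5 = 0.8575
  [1→1.25]: (2.01+2.14)/2 × 0.25 = 0.51875
  [1.25→2.75]: (2.14+1.99)/2 × 1.5 = 3.0975
  [2.75→5.75]: (1.99+1.14)/2 × 3 = 4.695
  Sum = 9.52375 mg/L·hr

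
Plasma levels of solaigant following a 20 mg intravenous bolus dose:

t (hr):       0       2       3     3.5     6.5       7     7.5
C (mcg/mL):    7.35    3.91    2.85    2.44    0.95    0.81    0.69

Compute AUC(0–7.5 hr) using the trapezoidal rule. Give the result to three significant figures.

Trapezoidal AUC_0→7.5:
  [0→2]: (7.35+3.91)/2 × 2 = 11.26
  [2→3]: (3.91+2.85)/2 × 1 = 3.38
  [3→3.5]: (2.85+2.44)/2 × 0.5 = 1.3225
  [3.5→6.5]: (2.44+0.95)/2 × 3 = 5.085
  [6.5→7]: (0.95+0.81)/2 × 0.5 = 0.44
  [7→7.5]: (0.81+0.69)/2 × 0.5 = 0.375
  Sum = 21.8625 mcg/mL·hr

AUC = 21.9 mcg/mL·hr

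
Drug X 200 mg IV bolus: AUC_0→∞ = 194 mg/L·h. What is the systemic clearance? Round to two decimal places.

CL = Dose_iv / AUC_0→∞
   = 200 / 194 = 1.03093 L/h

CL = 1.03 L/h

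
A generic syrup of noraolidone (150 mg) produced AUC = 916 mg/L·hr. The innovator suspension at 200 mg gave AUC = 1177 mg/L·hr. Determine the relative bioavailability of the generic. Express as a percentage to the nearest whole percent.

F_rel = (AUC_test/D_test) / (AUC_ref/D_ref)
      = (916/150) / (1177/200)
      = 6.10667 / 5.885 = 1.0377 = 103.77%

F_rel = 104%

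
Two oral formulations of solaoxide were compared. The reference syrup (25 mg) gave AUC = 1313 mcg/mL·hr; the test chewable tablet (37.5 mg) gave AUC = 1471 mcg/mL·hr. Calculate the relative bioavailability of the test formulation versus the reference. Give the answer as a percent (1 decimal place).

F_rel = (AUC_test/D_test) / (AUC_ref/D_ref)
      = (1471/37.5) / (1313/25)
      = 39.2267 / 52.52 = 0.7469 = 74.69%

F_rel = 74.7%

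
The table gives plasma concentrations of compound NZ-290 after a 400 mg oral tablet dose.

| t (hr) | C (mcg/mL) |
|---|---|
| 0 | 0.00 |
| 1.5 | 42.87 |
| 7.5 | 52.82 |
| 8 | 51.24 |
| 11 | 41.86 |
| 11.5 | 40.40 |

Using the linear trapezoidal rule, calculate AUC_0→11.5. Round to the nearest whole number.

Trapezoidal AUC_0→11.5:
  [0→1.5]: (0.00+42.87)/2 × 1.5 = 32.1525
  [1.5→7.5]: (42.87+52.82)/2 × 6 = 287.07
  [7.5→8]: (52.82+51.24)/2 × 0.5 = 26.015
  [8→11]: (51.24+41.86)/2 × 3 = 139.65
  [11→11.5]: (41.86+40.40)/2 × 0.5 = 20.565
  Sum = 505.4525 mcg/mL·hr

AUC = 505 mcg/mL·hr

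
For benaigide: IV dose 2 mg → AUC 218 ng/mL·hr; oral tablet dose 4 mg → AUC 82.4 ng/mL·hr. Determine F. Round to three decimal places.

F = (AUC_ev / D_ev) / (AUC_iv / D_iv)
  = (82.4/4) / (218/2)
  = 20.6 / 109 = 0.1890

F = 0.189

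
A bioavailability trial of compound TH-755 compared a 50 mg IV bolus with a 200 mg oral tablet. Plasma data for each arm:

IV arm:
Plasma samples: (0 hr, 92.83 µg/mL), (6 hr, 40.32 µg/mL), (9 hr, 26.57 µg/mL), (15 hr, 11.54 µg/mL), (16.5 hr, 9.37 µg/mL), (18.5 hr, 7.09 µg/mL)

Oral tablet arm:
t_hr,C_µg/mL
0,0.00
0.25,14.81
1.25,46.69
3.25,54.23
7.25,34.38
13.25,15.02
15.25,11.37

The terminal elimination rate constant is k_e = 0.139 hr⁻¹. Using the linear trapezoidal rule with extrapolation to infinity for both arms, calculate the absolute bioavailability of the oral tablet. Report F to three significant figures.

Trapezoidal AUC_0→18.5 (IV):
  [0→6]: (92.83+40.32)/2 × 6 = 399.45
  [6→9]: (40.32+26.57)/2 × 3 = 100.335
  [9→15]: (26.57+11.54)/2 × 6 = 114.33
  [15→16.5]: (11.54+9.37)/2 × 1.5 = 15.6825
  [16.5→18.5]: (9.37+7.09)/2 × 2 = 16.46
  Sum = 646.2575 µg/mL·hr
IV tail: 7.09/0.139 = 51.007; AUC_iv,0→∞ = 646.2575 + 51.007 = 697.2645 µg/mL·hr
Trapezoidal AUC_0→15.25 (oral tablet):
  [0→0.25]: (0.00+14.81)/2 × 0.25 = 1.85125
  [0.25→1.25]: (14.81+46.69)/2 × 1 = 30.75
  [1.25→3.25]: (46.69+54.23)/2 × 2 = 100.92
  [3.25→7.25]: (54.23+34.38)/2 × 4 = 177.22
  [7.25→13.25]: (34.38+15.02)/2 × 6 = 148.2
  [13.25→15.25]: (15.02+11.37)/2 × 2 = 26.39
  Sum = 485.33125 µg/mL·hr
oral tablet tail: 11.37/0.139 = 81.799; AUC_ev,0→∞ = 485.33125 + 81.799 = 567.13025 µg/mL·hr
F = (AUC_ev/D_ev)/(AUC_iv/D_iv) = (567.13025/200)/(697.2645/50) = 2.83565/13.94529 = 0.2033

F = 0.203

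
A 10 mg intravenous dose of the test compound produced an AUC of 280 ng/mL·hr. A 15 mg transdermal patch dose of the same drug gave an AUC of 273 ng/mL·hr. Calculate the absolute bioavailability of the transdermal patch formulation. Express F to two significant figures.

F = 0.65

F = (AUC_ev / D_ev) / (AUC_iv / D_iv)
  = (273/15) / (280/10)
  = 18.2 / 28 = 0.6500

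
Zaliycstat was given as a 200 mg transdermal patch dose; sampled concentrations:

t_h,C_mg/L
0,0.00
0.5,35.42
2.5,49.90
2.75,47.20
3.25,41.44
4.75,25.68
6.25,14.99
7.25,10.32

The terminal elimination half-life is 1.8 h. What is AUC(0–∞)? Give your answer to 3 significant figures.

Trapezoidal AUC_0→7.25:
  [0→0.5]: (0.00+35.42)/2 × 0.5 = 8.855
  [0.5→2.5]: (35.42+49.90)/2 × 2 = 85.32
  [2.5→2.75]: (49.90+47.20)/2 × 0.25 = 12.1375
  [2.75→3.25]: (47.20+41.44)/2 × 0.5 = 22.16
  [3.25→4.75]: (41.44+25.68)/2 × 1.5 = 50.34
  [4.75→6.25]: (25.68+14.99)/2 × 1.5 = 30.5025
  [6.25→7.25]: (14.99+10.32)/2 × 1 = 12.655
  Sum = 221.97 mg/L·h
k_e = ln2 / t½ = 0.693147 / 1.8 = 0.3851 h^-1
Extrapolated tail: C_last / k_e = 10.32 / 0.3851 = 26.798
AUC_0→∞ = 221.97 + 26.798 = 248.768 mg/L·h

AUC = 249 mg/L·h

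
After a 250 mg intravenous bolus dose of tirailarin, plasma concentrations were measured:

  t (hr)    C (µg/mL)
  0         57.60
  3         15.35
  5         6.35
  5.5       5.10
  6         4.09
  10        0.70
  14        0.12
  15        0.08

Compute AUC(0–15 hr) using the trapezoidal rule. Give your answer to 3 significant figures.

AUC = 148 µg/mL·hr

Trapezoidal AUC_0→15:
  [0→3]: (57.60+15.35)/2 × 3 = 109.425
  [3→5]: (15.35+6.35)/2 × 2 = 21.7
  [5→5.5]: (6.35+5.10)/2 × 0.5 = 2.8625
  [5.5→6]: (5.10+4.09)/2 × 0.5 = 2.2975
  [6→10]: (4.09+0.70)/2 × 4 = 9.58
  [10→14]: (0.70+0.12)/2 × 4 = 1.64
  [14→15]: (0.12+0.08)/2 × 1 = 0.1
  Sum = 147.605 µg/mL·hr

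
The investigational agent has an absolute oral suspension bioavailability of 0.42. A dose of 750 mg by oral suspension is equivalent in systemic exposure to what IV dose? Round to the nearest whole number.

Systemic exposure from an extravascular dose = F × D_ev, so the equivalent IV dose is F × D_ev.
D_iv = F × D_ev = 0.42 × 750 = 315 mg

D_iv = 315 mg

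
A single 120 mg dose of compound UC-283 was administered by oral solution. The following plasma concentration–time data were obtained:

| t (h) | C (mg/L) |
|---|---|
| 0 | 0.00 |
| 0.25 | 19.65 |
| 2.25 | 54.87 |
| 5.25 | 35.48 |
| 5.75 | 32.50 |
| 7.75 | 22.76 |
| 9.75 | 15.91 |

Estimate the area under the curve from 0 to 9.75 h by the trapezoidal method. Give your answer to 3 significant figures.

Trapezoidal AUC_0→9.75:
  [0→0.25]: (0.00+19.65)/2 × 0.25 = 2.45625
  [0.25→2.25]: (19.65+54.87)/2 × 2 = 74.52
  [2.25→5.25]: (54.87+35.48)/2 × 3 = 135.525
  [5.25→5.75]: (35.48+32.50)/2 × 0.5 = 16.995
  [5.75→7.75]: (32.50+22.76)/2 × 2 = 55.26
  [7.75→9.75]: (22.76+15.91)/2 × 2 = 38.67
  Sum = 323.42625 mg/L·h

AUC = 323 mg/L·h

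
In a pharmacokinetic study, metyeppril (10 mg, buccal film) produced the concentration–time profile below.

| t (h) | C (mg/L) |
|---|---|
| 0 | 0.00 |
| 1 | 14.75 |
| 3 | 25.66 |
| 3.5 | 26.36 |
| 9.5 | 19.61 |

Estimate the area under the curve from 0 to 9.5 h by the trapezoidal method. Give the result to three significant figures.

AUC = 199 mg/L·h

Trapezoidal AUC_0→9.5:
  [0→1]: (0.00+14.75)/2 × 1 = 7.375
  [1→3]: (14.75+25.66)/2 × 2 = 40.41
  [3→3.5]: (25.66+26.36)/2 × 0.5 = 13.005
  [3.5→9.5]: (26.36+19.61)/2 × 6 = 137.91
  Sum = 198.7 mg/L·h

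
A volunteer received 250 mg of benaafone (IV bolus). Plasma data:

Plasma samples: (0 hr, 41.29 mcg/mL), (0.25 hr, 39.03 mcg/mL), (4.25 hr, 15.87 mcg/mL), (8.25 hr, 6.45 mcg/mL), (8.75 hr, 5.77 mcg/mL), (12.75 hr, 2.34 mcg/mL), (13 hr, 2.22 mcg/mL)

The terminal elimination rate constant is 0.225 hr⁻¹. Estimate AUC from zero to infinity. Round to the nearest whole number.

AUC = 194 mcg/mL·hr

Trapezoidal AUC_0→13:
  [0→0.25]: (41.29+39.03)/2 × 0.25 = 10.04
  [0.25→4.25]: (39.03+15.87)/2 × 4 = 109.8
  [4.25→8.25]: (15.87+6.45)/2 × 4 = 44.64
  [8.25→8.75]: (6.45+5.77)/2 × 0.5 = 3.055
  [8.75→12.75]: (5.77+2.34)/2 × 4 = 16.22
  [12.75→13]: (2.34+2.22)/2 × 0.25 = 0.57
  Sum = 184.325 mcg/mL·hr
Extrapolated tail: C_last / k_e = 2.22 / 0.225 = 9.867
AUC_0→∞ = 184.325 + 9.867 = 194.192 mcg/mL·hr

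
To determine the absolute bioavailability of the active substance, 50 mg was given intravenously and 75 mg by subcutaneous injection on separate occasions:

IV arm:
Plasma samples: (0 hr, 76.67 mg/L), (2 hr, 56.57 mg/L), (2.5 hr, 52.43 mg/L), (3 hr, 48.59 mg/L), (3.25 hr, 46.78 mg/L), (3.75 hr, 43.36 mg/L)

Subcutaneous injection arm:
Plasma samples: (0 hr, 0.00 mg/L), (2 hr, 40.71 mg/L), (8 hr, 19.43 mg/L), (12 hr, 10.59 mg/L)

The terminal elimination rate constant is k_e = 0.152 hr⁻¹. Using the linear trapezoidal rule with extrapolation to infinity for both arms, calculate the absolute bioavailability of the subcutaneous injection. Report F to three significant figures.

F = 0.463

Trapezoidal AUC_0→3.75 (IV):
  [0→2]: (76.67+56.57)/2 × 2 = 133.24
  [2→2.5]: (56.57+52.43)/2 × 0.5 = 27.25
  [2.5→3]: (52.43+48.59)/2 × 0.5 = 25.255
  [3→3.25]: (48.59+46.78)/2 × 0.25 = 11.92125
  [3.25→3.75]: (46.78+43.36)/2 × 0.5 = 22.535
  Sum = 220.20125 mg/L·hr
IV tail: 43.36/0.152 = 285.263; AUC_iv,0→∞ = 220.20125 + 285.263 = 505.46425 mg/L·hr
Trapezoidal AUC_0→12 (subcutaneous injection):
  [0→2]: (0.00+40.71)/2 × 2 = 40.71
  [2→8]: (40.71+19.43)/2 × 6 = 180.42
  [8→12]: (19.43+10.59)/2 × 4 = 60.04
  Sum = 281.17 mg/L·hr
subcutaneous injection tail: 10.59/0.152 = 69.671; AUC_ev,0→∞ = 281.17 + 69.671 = 350.841 mg/L·hr
F = (AUC_ev/D_ev)/(AUC_iv/D_iv) = (350.841/75)/(505.46425/50) = 4.67788/10.109285 = 0.4627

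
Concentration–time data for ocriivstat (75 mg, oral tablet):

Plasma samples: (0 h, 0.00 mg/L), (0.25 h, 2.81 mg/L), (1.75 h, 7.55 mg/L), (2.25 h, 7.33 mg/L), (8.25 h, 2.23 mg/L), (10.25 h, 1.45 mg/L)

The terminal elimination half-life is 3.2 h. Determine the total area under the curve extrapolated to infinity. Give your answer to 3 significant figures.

AUC = 50.9 mg/L·h

Trapezoidal AUC_0→10.25:
  [0→0.25]: (0.00+2.81)/2 × 0.25 = 0.35125
  [0.25→1.75]: (2.81+7.55)/2 × 1.5 = 7.77
  [1.75→2.25]: (7.55+7.33)/2 × 0.5 = 3.72
  [2.25→8.25]: (7.33+2.23)/2 × 6 = 28.68
  [8.25→10.25]: (2.23+1.45)/2 × 2 = 3.68
  Sum = 44.20125 mg/L·h
k_e = ln2 / t½ = 0.693147 / 3.2 = 0.2166 h^-1
Extrapolated tail: C_last / k_e = 1.45 / 0.2166 = 6.694
AUC_0→∞ = 44.20125 + 6.694 = 50.89525 mg/L·h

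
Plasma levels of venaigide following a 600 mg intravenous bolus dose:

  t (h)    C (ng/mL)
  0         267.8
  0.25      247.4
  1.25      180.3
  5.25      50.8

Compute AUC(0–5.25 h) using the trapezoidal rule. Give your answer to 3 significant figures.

Trapezoidal AUC_0→5.25:
  [0→0.25]: (267.8+247.4)/2 × 0.25 = 64.4
  [0.25→1.25]: (247.4+180.3)/2 × 1 = 213.85
  [1.25→5.25]: (180.3+50.8)/2 × 4 = 462.2
  Sum = 740.45 ng/mL·h

AUC = 740 ng/mL·h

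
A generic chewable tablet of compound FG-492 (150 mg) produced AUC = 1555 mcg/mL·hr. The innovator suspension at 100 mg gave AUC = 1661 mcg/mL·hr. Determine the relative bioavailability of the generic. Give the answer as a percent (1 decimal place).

F_rel = (AUC_test/D_test) / (AUC_ref/D_ref)
      = (1555/150) / (1661/100)
      = 10.3667 / 16.61 = 0.6241 = 62.41%

F_rel = 62.4%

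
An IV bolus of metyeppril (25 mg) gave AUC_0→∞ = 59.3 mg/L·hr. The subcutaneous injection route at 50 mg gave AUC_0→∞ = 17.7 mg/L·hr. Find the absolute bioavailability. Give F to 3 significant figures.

F = 0.149

F = (AUC_ev / D_ev) / (AUC_iv / D_iv)
  = (17.7/50) / (59.3/25)
  = 0.354 / 2.372 = 0.1492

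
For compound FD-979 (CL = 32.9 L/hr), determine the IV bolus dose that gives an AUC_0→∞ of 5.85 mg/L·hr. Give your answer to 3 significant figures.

Dose = 192 mg

Dose_iv = CL × AUC_0→∞
     = 32.9 × 5.85 = 192.465 mg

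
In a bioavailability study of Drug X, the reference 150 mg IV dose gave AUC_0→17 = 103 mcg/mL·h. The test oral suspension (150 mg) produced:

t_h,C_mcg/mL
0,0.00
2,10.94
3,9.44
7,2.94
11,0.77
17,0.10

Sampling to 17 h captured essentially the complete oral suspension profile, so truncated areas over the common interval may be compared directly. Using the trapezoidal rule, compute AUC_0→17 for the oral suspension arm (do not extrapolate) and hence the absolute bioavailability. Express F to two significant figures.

Trapezoidal AUC_0→17 (oral suspension):
  [0→2]: (0.00+10.94)/2 × 2 = 10.94
  [2→3]: (10.94+9.44)/2 × 1 = 10.19
  [3→7]: (9.44+2.94)/2 × 4 = 24.76
  [7→11]: (2.94+0.77)/2 × 4 = 7.42
  [11→17]: (0.77+0.10)/2 × 6 = 2.61
  Sum = 55.92 mcg/mL·h
F = (AUC_ev/D_ev)/(AUC_iv/D_iv) = (55.92/150)/(103/150) = 0.3728/0.686667 = 0.5429

F = 0.54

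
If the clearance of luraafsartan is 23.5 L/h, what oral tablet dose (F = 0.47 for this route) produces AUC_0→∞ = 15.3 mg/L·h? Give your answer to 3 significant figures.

Dose = CL × AUC_0→∞ / F
     = 23.5 × 15.3 / 0.47 = 765 mg

Dose = 765 mg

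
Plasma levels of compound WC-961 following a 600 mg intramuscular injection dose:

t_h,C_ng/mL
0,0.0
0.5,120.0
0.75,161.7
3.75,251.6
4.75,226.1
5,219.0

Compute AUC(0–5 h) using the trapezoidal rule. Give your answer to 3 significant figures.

Trapezoidal AUC_0→5:
  [0→0.5]: (0.0+120.0)/2 × 0.5 = 30.0
  [0.5→0.75]: (120.0+161.7)/2 × 0.25 = 35.2125
  [0.75→3.75]: (161.7+251.6)/2 × 3 = 619.95
  [3.75→4.75]: (251.6+226.1)/2 × 1 = 238.85
  [4.75→5]: (226.1+219.0)/2 × 0.25 = 55.6375
  Sum = 979.65 ng/mL·h

AUC = 980 ng/mL·h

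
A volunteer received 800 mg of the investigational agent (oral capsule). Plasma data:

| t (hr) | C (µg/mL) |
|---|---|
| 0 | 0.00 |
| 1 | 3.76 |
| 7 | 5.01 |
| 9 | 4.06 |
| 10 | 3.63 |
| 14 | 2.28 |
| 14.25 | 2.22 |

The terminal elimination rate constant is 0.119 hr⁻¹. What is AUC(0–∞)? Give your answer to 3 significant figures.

AUC = 72.1 µg/mL·hr

Trapezoidal AUC_0→14.25:
  [0→1]: (0.00+3.76)/2 × 1 = 1.88
  [1→7]: (3.76+5.01)/2 × 6 = 26.31
  [7→9]: (5.01+4.06)/2 × 2 = 9.07
  [9→10]: (4.06+3.63)/2 × 1 = 3.845
  [10→14]: (3.63+2.28)/2 × 4 = 11.82
  [14→14.25]: (2.28+2.22)/2 × 0.25 = 0.5625
  Sum = 53.4875 µg/mL·hr
Extrapolated tail: C_last / k_e = 2.22 / 0.119 = 18.655
AUC_0→∞ = 53.4875 + 18.655 = 72.1425 µg/mL·hr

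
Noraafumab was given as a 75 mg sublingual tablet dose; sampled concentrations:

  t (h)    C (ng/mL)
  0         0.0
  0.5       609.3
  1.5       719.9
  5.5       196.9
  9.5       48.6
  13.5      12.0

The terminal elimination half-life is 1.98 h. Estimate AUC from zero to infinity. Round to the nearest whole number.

Trapezoidal AUC_0→13.5:
  [0→0.5]: (0.0+609.3)/2 × 0.5 = 152.325
  [0.5→1.5]: (609.3+719.9)/2 × 1 = 664.6
  [1.5→5.5]: (719.9+196.9)/2 × 4 = 1833.6
  [5.5→9.5]: (196.9+48.6)/2 × 4 = 491.0
  [9.5→13.5]: (48.6+12.0)/2 × 4 = 121.2
  Sum = 3262.725 ng/mL·h
k_e = ln2 / t½ = 0.693147 / 1.98 = 0.3501 h^-1
Extrapolated tail: C_last / k_e = 12.0 / 0.3501 = 34.276
AUC_0→∞ = 3262.725 + 34.276 = 3297.001 ng/mL·h

AUC = 3297 ng/mL·h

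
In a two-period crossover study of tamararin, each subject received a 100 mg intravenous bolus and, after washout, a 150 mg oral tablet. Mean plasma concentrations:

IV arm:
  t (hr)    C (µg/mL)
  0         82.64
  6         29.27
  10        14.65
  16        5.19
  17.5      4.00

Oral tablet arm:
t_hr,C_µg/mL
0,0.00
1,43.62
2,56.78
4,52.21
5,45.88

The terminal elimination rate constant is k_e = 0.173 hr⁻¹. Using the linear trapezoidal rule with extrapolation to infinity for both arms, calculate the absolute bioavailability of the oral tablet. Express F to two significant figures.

Trapezoidal AUC_0→17.5 (IV):
  [0→6]: (82.64+29.27)/2 × 6 = 335.73
  [6→10]: (29.27+14.65)/2 × 4 = 87.84
  [10→16]: (14.65+5.19)/2 × 6 = 59.52
  [16→17.5]: (5.19+4.00)/2 × 1.5 = 6.8925
  Sum = 489.9825 µg/mL·hr
IV tail: 4.00/0.173 = 23.121; AUC_iv,0→∞ = 489.9825 + 23.121 = 513.1035 µg/mL·hr
Trapezoidal AUC_0→5 (oral tablet):
  [0→1]: (0.00+43.62)/2 × 1 = 21.81
  [1→2]: (43.62+56.78)/2 × 1 = 50.2
  [2→4]: (56.78+52.21)/2 × 2 = 108.99
  [4→5]: (52.21+45.88)/2 × 1 = 49.045
  Sum = 230.045 µg/mL·hr
oral tablet tail: 45.88/0.173 = 265.202; AUC_ev,0→∞ = 230.045 + 265.202 = 495.247 µg/mL·hr
F = (AUC_ev/D_ev)/(AUC_iv/D_iv) = (495.247/150)/(513.1035/100) = 3.30165/5.131035 = 0.6435

F = 0.64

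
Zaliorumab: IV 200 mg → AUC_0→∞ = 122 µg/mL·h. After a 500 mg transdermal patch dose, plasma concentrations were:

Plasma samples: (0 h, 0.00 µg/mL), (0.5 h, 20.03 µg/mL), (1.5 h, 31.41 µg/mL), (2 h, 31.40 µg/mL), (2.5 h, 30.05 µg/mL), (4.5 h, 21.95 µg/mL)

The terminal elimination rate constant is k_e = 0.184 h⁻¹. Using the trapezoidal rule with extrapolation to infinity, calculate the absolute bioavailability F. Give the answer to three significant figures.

F = 0.764

Trapezoidal AUC_0→4.5 (transdermal patch):
  [0→0.5]: (0.00+20.03)/2 × 0.5 = 5.0075
  [0.5→1.5]: (20.03+31.41)/2 × 1 = 25.72
  [1.5→2]: (31.41+31.40)/2 × 0.5 = 15.7025
  [2→2.5]: (31.40+30.05)/2 × 0.5 = 15.3625
  [2.5→4.5]: (30.05+21.95)/2 × 2 = 52.0
  Sum = 113.7925 µg/mL·h
Tail: C_last/k_e = 21.95/0.184 = 119.293
AUC_0→∞ (transdermal patch) = 113.7925 + 119.293 = 233.0855 µg/mL·h
F = (AUC_ev/D_ev)/(AUC_iv/D_iv) = (233.0855/500)/(122/200) = 0.466171/0.61 = 0.7642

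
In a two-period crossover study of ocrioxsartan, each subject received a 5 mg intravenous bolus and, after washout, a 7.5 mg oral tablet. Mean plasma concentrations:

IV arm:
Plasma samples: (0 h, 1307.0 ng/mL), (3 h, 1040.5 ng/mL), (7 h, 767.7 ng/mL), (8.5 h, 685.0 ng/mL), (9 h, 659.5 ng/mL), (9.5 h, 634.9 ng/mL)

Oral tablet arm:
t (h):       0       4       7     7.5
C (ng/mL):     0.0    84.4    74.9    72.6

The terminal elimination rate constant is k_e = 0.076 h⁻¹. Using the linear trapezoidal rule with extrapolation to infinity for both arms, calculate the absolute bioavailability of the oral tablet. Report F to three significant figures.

F = 0.0541

Trapezoidal AUC_0→9.5 (IV):
  [0→3]: (1307.0+1040.5)/2 × 3 = 3521.25
  [3→7]: (1040.5+767.7)/2 × 4 = 3616.4
  [7→8.5]: (767.7+685.0)/2 × 1.5 = 1089.525
  [8.5→9]: (685.0+659.5)/2 × 0.5 = 336.125
  [9→9.5]: (659.5+634.9)/2 × 0.5 = 323.6
  Sum = 8886.9 ng/mL·h
IV tail: 634.9/0.076 = 8353.947; AUC_iv,0→∞ = 8886.9 + 8353.947 = 17240.847 ng/mL·h
Trapezoidal AUC_0→7.5 (oral tablet):
  [0→4]: (0.0+84.4)/2 × 4 = 168.8
  [4→7]: (84.4+74.9)/2 × 3 = 238.95
  [7→7.5]: (74.9+72.6)/2 × 0.5 = 36.875
  Sum = 444.625 ng/mL·h
oral tablet tail: 72.6/0.076 = 955.263; AUC_ev,0→∞ = 444.625 + 955.263 = 1399.888 ng/mL·h
F = (AUC_ev/D_ev)/(AUC_iv/D_iv) = (1399.888/7.5)/(17240.847/5) = 186.652/3448.1694 = 0.0541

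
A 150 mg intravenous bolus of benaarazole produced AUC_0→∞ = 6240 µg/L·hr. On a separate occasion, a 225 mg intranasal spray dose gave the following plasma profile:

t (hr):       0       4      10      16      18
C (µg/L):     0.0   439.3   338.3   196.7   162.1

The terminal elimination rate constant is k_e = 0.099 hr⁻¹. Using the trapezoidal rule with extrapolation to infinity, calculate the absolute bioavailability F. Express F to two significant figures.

F = 0.73

Trapezoidal AUC_0→18 (intranasal spray):
  [0→4]: (0.0+439.3)/2 × 4 = 878.6
  [4→10]: (439.3+338.3)/2 × 6 = 2332.8
  [10→16]: (338.3+196.7)/2 × 6 = 1605.0
  [16→18]: (196.7+162.1)/2 × 2 = 358.8
  Sum = 5175.2 µg/L·hr
Tail: C_last/k_e = 162.1/0.099 = 1637.374
AUC_0→∞ (intranasal spray) = 5175.2 + 1637.374 = 6812.574 µg/L·hr
F = (AUC_ev/D_ev)/(AUC_iv/D_iv) = (6812.574/225)/(6240/150) = 30.2781/41.6 = 0.7278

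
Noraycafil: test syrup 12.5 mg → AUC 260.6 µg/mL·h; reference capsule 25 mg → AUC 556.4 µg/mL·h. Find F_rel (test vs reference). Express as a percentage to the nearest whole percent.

F_rel = 94%

F_rel = (AUC_test/D_test) / (AUC_ref/D_ref)
      = (260.6/12.5) / (556.4/25)
      = 20.848 / 22.256 = 0.9367 = 93.67%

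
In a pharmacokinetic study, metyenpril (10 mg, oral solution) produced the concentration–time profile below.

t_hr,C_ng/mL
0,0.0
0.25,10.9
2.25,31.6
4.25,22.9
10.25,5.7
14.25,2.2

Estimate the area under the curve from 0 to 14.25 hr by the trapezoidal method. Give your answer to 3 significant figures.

Trapezoidal AUC_0→14.25:
  [0→0.25]: (0.0+10.9)/2 × 0.25 = 1.3625
  [0.25→2.25]: (10.9+31.6)/2 × 2 = 42.5
  [2.25→4.25]: (31.6+22.9)/2 × 2 = 54.5
  [4.25→10.25]: (22.9+5.7)/2 × 6 = 85.8
  [10.25→14.25]: (5.7+2.2)/2 × 4 = 15.8
  Sum = 199.9625 ng/mL·hr

AUC = 200 ng/mL·hr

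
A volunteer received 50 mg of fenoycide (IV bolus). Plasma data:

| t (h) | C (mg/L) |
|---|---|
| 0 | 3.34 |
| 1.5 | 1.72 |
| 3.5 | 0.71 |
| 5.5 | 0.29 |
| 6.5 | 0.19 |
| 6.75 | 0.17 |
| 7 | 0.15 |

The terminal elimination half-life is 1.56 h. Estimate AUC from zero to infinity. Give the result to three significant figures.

Trapezoidal AUC_0→7:
  [0→1.5]: (3.34+1.72)/2 × 1.5 = 3.795
  [1.5→3.5]: (1.72+0.71)/2 × 2 = 2.43
  [3.5→5.5]: (0.71+0.29)/2 × 2 = 1.0
  [5.5→6.5]: (0.29+0.19)/2 × 1 = 0.24
  [6.5→6.75]: (0.19+0.17)/2 × 0.25 = 0.045
  [6.75→7]: (0.17+0.15)/2 × 0.25 = 0.04
  Sum = 7.55 mg/L·h
k_e = ln2 / t½ = 0.693147 / 1.56 = 0.4443 h^-1
Extrapolated tail: C_last / k_e = 0.15 / 0.4443 = 0.338
AUC_0→∞ = 7.55 + 0.338 = 7.888 mg/L·h

AUC = 7.89 mg/L·h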